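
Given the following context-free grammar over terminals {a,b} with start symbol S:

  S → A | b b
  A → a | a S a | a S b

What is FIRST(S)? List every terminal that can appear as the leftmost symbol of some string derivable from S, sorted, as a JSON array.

Compute FIRST by fixpoint:
pass 1:
  A via A→a: +{a}
  S via S→A: +{a}
  S via S→b b: +{b}
  FIRST(S)={a,b}  FIRST(A)={a}
pass 2: (no change)
  FIRST(S)={a,b}  FIRST(A)={a}

FIRST(S) = ["a", "b"]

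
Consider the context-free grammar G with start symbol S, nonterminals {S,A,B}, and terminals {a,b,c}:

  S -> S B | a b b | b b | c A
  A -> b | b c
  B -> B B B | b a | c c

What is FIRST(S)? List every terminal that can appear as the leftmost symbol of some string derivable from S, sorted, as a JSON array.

FIRST sets, iterate to fixpoint:
pass 1:
  A via A→b: +{b}
  B via B→b a: +{b}
  B via B→c c: +{c}
  S via S→a b b: +{a}
  S via S→b b: +{b}
  S via S→c A: +{c}
  S: {a,b,c}  A: {b}  B: {b,c}
pass 2: (no change)
  S: {a,b,c}  A: {b}  B: {b,c}

FIRST(S) = ["a", "b", "c"]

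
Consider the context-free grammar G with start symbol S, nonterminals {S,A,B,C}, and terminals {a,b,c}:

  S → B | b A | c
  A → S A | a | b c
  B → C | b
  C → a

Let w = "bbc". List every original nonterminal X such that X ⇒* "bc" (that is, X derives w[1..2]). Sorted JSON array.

CNF form of G:
  S -> T0 A | a | b | c
  A -> S A | T0 T1 | a
  B -> a | b
  C -> a
  T0 -> b
  T1 -> c

Fill CYK table bottom-up (cells [i..j] with 1 ≤ i ≤ j ≤ 2 only):
  cell(1,1) b: {B,S,T0}  orig:{B,S}
  cell(2,2) c: {S,T1}  orig:{S}
  cell(1,2) bc: {A}

Original NTs in T[1,2] deriving "bc": ["A"]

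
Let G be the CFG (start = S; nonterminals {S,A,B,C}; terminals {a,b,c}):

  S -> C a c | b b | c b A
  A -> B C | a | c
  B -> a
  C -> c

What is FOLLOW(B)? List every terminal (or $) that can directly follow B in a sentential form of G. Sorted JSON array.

Compute FIRST by fixpoint:
pass 1:
  A via A→a: +{a}
  A via A→c: +{c}
  B via B→a: +{a}
  C via C→c: +{c}
  S via S→C a c: +{c}
  S via S→b b: +{b}
  FIRST(S)={b,c}  FIRST(A)={a,c}  FIRST(B)={a}  FIRST(C)={c}
pass 2: (stable)
  FIRST(S)={b,c}  FIRST(A)={a,c}  FIRST(B)={a}  FIRST(C)={c}

FOLLOW sets:
seed FOLLOW(S) with $
[1]
  A→B C: FOLLOW(B) ⊇ FIRST(C) = {c}; new: +{c}
  S→C a c: FOLLOW(C) ⊇ FIRST(a) = {a}; new: +{a}
  S→c b A: FOLLOW(A) ⊇ FOLLOW(S) ⊇ {$}; new: +{$}
  S: {$}  A: {$}  B: {c}  C: {a}
[2]
  A→B C: FOLLOW(C) ⊇ FOLLOW(A) ⊇ {$}; new: +{$}
  S: {$}  A: {$}  B: {c}  C: {$,a}
[3] (stable)
  S: {$}  A: {$}  B: {c}  C: {$,a}

FOLLOW(B) = ["c"]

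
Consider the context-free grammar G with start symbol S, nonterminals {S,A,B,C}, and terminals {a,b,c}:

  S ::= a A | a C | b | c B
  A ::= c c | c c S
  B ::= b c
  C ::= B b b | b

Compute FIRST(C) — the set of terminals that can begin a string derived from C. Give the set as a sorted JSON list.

Compute FIRST by fixpoint:
round 1:
  A via A→c c: +{c}
  B via B→b c: +{b}
  C via C→B b b: +{b}
  S via S→a A: +{a}
  S via S→b: +{b}
  S via S→c B: +{c}
  FIRST[S]={a,b,c}  FIRST[A]={c}  FIRST[B]={b}  FIRST[C]={b}
round 2: (stable)
  FIRST[S]={a,b,c}  FIRST[A]={c}  FIRST[B]={b}  FIRST[C]={b}

FIRST(C) = ["b"]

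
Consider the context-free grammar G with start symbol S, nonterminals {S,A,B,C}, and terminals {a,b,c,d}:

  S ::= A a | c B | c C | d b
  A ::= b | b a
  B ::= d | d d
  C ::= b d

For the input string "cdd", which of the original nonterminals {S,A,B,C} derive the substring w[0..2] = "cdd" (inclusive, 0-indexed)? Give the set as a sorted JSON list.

CNF form of G:
  S -> A T1 | T2 T0 | T3 B | T3 C
  A -> T0 T1 | b
  B -> T2 T2 | d
  C -> T0 T2
  T0 -> b
  T1 -> a
  T2 -> d
  T3 -> c

CYK table (by increasing span), restricted to cells inside w[0..2]:
  [0..0]={T3}  "c"  orig:{}
  [1..1]={B,T2}  "d"  orig:{B}
  [2..2]={B,T2}  "d"  orig:{B}
  [0..1]={S}  "cd"
  [1..2]={B}  "dd"
  [0..2]={S}  "cdd"

Original NTs in T[0,2] deriving "cdd": ["S"]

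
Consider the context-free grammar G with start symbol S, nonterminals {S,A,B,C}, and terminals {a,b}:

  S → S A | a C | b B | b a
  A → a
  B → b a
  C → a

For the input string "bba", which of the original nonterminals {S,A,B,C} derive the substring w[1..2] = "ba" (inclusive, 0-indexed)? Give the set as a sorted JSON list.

Convert to CNF:
  S -> S A | T0 B | T0 T1 | T1 C
  A -> a
  B -> T0 T1
  C -> a
  T0 -> b
  T1 -> a

CYK fill — only the sub-triangle for w[1..2]:
  [1..1]={T0}  "b"  orig:{}
  [2..2]={A,C,T1}  "a"  orig:{A,C}
  [1..2]={B,S}  "ba"

Original NTs in T[1,2] deriving "ba": ["B", "S"]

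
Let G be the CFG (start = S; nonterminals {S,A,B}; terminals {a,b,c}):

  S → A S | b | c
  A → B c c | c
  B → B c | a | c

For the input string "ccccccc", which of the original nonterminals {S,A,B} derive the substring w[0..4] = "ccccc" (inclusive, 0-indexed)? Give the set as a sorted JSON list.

Convert to CNF:
  S -> A S | b | c
  A -> B X1 | c
  B -> B T0 | a | c
  T0 -> c
  X1 -> T0 T0

CYK table (by increasing span), restricted to cells inside w[0..4]:
  T[0,0] 'c' = {A,B,S,T0}  orig:{A,B,S}
  T[1,1] 'c' = {A,B,S,T0}  orig:{A,B,S}
  T[2,2] 'c' = {A,B,S,T0}  orig:{A,B,S}
  T[3,3] 'c' = {A,B,S,T0}  orig:{A,B,S}
  T[4,4] 'c' = {A,B,S,T0}  orig:{A,B,S}
  T[0,1] 'cc' = {B,S,X1}  orig:{B,S}
  T[1,2] 'cc' = {B,S,X1}  orig:{B,S}
  T[2,3] 'cc' = {B,S,X1}  orig:{B,S}
  T[3,4] 'cc' = {B,S,X1}  orig:{B,S}
  T[0,2] 'ccc' = {A,B,S}
  T[1,3] 'ccc' = {A,B,S}
  T[2,4] 'ccc' = {A,B,S}
  T[0,3] 'cccc' = {A,B,S}
  T[1,4] 'cccc' = {A,B,S}
  T[0,4] 'ccccc' = {A,B,S}

Original NTs in T[0,4] deriving "ccccc": ["A", "B", "S"]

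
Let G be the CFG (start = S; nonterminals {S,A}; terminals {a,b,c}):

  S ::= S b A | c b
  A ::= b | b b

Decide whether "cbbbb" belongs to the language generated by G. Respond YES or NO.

CNF form of G:
  S -> S X2 | T1 T0
  A -> T0 T0 | b
  T0 -> b
  T1 -> c
  X2 -> T0 A

Fill CYK table bottom-up:
  [0..0]={T1}  "c"  orig:{}
  [1..1]={A,T0}  "b"  orig:{A}
  [2..2]={A,T0}  "b"  orig:{A}
  [3..3]={A,T0}  "b"  orig:{A}
  [4..4]={A,T0}  "b"  orig:{A}
  [0..1]={S}  "cb"
  [1..2]={A,X2}  "bb"  orig:{A}
  [2..3]={A,X2}  "bb"  orig:{A}
  [3..4]={A,X2}  "bb"  orig:{A}
  [0..2]=∅  "cbb"
  [1..3]={X2}  "bbb"  orig:{}
  [2..4]={X2}  "bbb"  orig:{}
  [0..3]={S}  "cbbb"
  [1..4]=∅  "bbbb"
  [0..4]={S}  "cbbbb"

S ∈ T[0,4] ⇒ YES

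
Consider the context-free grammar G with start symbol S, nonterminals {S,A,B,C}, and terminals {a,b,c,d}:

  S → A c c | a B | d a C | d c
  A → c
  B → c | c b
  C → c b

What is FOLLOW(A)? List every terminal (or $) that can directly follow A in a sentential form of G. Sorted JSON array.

FIRST iteration:
[1]
  A via A→c: +{c}
  B via B→c: +{c}
  C via C→c b: +{c}
  S via S→A c c: +{c}
  S via S→a B: +{a}
  S via S→d a C: +{d}
  FIRST(S)={a,c,d}  FIRST(A)={c}  FIRST(B)={c}  FIRST(C)={c}
[2] done
  FIRST(S)={a,c,d}  FIRST(A)={c}  FIRST(B)={c}  FIRST(C)={c}

Compute FOLLOW by fixpoint:
FOLLOW(S) := {$}
pass 1:
  S→A c c: FOLLOW(A) ⊇ FIRST(c) = {c}; new: +{c}
  S→a B: FOLLOW(B) ⊇ FOLLOW(S) ⊇ {$}; new: +{$}
  S→d a C: FOLLOW(C) ⊇ FOLLOW(S) ⊇ {$}; new: +{$}
  FOLLOW(S)={$}  FOLLOW(A)={c}  FOLLOW(B)={$}  FOLLOW(C)={$}
pass 2: done
  FOLLOW(S)={$}  FOLLOW(A)={c}  FOLLOW(B)={$}  FOLLOW(C)={$}

FOLLOW(A) = ["c"]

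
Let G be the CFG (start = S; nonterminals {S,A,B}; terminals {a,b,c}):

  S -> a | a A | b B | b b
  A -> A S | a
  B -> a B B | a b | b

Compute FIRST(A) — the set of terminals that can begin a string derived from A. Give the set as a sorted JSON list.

FIRST iteration:
round 1:
  A via A→a: +{a}
  B via B→a B B: +{a}
  B via B→b: +{b}
  S via S→a: +{a}
  S via S→b B: +{b}
  S: {a,b}  A: {a}  B: {a,b}
round 2: done
  S: {a,b}  A: {a}  B: {a,b}

FIRST(A) = ["a"]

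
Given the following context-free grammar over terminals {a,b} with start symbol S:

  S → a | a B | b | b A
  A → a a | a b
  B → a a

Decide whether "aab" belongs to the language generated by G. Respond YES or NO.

Convert to CNF:
  S -> T0 B | T1 A | a | b
  A -> T0 T0 | T0 T1
  B -> T0 T0
  T0 -> a
  T1 -> b

CYK table (by increasing span):
  [0..0]={S,T0}  "a"  orig:{S}
  [1..1]={S,T0}  "a"  orig:{S}
  [2..2]={S,T1}  "b"  orig:{S}
  [0..1]={A,B}  "aa"
  [1..2]={A}  "ab"
  [0..2]=∅  "aab"

S ∉ T[0,2] ⇒ NO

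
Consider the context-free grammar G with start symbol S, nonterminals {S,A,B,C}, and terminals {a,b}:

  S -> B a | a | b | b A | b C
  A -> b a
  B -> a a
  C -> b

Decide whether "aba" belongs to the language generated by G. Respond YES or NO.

Convert to CNF:
  S -> B T1 | T0 A | T0 C | a | b
  A -> T0 T1
  B -> T1 T1
  C -> b
  T0 -> b
  T1 -> a

CYK fill:
  [0..0]={S,T1}  "a"  orig:{S}
  [1..1]={C,S,T0}  "b"  orig:{C,S}
  [2..2]={S,T1}  "a"  orig:{S}
  [0..1]=∅  "ab"
  [1..2]={A}  "ba"
  [0..2]=∅  "aba"

S ∉ T[0,2] ⇒ NO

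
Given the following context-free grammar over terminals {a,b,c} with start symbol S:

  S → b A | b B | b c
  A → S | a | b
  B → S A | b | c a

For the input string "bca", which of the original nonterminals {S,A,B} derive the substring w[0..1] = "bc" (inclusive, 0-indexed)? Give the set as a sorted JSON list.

CNF form of G:
  S -> T0 A | T0 B | T0 T1
  A -> T0 A | T0 B | T0 T1 | a | b
  B -> S A | T1 T2 | b
  T0 -> b
  T1 -> c
  T2 -> a

Fill CYK table bottom-up (cells [i..j] with 0 ≤ i ≤ j ≤ 1 only):
  T[0,0] 'b' = {A,B,T0}  orig:{A,B}
  T[1,1] 'c' = {T1}  orig:{}
  T[0,1] 'bc' = {A,S}

Original NTs in T[0,1] deriving "bc": ["A", "S"]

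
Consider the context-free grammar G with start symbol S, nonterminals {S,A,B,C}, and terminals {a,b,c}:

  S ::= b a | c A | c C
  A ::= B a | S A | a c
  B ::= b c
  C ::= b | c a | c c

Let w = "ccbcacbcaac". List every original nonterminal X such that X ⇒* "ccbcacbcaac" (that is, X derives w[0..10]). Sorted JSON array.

CNF form of G:
  S -> T1 A | T1 C | T2 T0
  A -> B T0 | S A | T0 T1
  B -> T2 T1
  C -> T1 T0 | T1 T1 | b
  T0 -> a
  T1 -> c
  T2 -> b

CYK table (by increasing span), restricted to cells inside w[0..10]:
  cell(0,0) c: {T1}  orig:{}
  cell(1,1) c: {T1}  orig:{}
  cell(2,2) b: {C,T2}  orig:{C}
  cell(3,3) c: {T1}  orig:{}
  cell(4,4) a: {T0}  orig:{}
  cell(5,5) c: {T1}  orig:{}
  cell(6,6) b: {C,T2}  orig:{C}
  cell(7,7) c: {T1}  orig:{}
  cell(8,8) a: {T0}  orig:{}
  cell(9,9) a: {T0}  orig:{}
  cell(10,10) c: {T1}  orig:{}
  cell(0,1) cc: {C}
  cell(1,2) cb: {S}
  cell(2,3) bc: {B}
  cell(3,4) ca: {C}
  cell(4,5) ac: {A}
  cell(5,6) cb: {S}
  cell(6,7) bc: {B}
  cell(7,8) ca: {C}
  cell(8,9) aa: ∅
  cell(9,10) ac: {A}
  cell(0,2) ccb: ∅
  cell(1,3) cbc: ∅
  cell(2,4) bca: {A}
  cell(3,5) cac: {S}
  cell(4,6) acb: ∅
  cell(5,7) cbc: ∅
  cell(6,8) bca: {A}
  cell(7,9) caa: ∅
  cell(8,10) aac: ∅
  cell(0,3) ccbc: ∅
  cell(1,4) cbca: {S}
  cell(2,5) bcac: ∅
  cell(3,6) cacb: ∅
  cell(4,7) acbc: ∅
  cell(5,8) cbca: {S}
  cell(6,9) bcaa: ∅
  cell(7,10) caac: ∅
  cell(0,4) ccbca: ∅
  cell(1,5) cbcac: ∅
  cell(2,6) bcacb: ∅
  cell(3,7) cacbc: ∅
  cell(4,8) acbca: ∅
  cell(5,9) cbcaa: ∅
  cell(6,10) bcaac: ∅
  cell(0,5) ccbcac: ∅
  cell(1,6) cbcacb: ∅
  cell(2,7) bcacbc: ∅
  cell(3,8) cacbca: {A}
  cell(4,9) acbcaa: ∅
  cell(5,10) cbcaac: {A}
  cell(0,6) ccbcacb: ∅
  cell(1,7) cbcacbc: ∅
  cell(2,8) bcacbca: ∅
  cell(3,9) cacbcaa: ∅
  cell(4,10) acbcaac: ∅
  cell(0,7) ccbcacbc: ∅
  cell(1,8) cbcacbca: {A}
  cell(2,9) bcacbcaa: ∅
  cell(3,10) cacbcaac: ∅
  cell(0,8) ccbcacbca: {S}
  cell(1,9) cbcacbcaa: ∅
  cell(2,10) bcacbcaac: ∅
  cell(0,9) ccbcacbcaa: ∅
  cell(1,10) cbcacbcaac: {A}
  cell(0,10) ccbcacbcaac: {A,S}

Original NTs in T[0,10] deriving "ccbcacbcaac": ["A", "S"]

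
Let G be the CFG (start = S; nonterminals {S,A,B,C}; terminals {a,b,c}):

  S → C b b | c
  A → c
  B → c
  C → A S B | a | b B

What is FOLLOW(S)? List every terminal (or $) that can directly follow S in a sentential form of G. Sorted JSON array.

Compute FIRST by fixpoint:
round 1:
  A via A→c: +{c}
  B via B→c: +{c}
  C via C→A S B: +{c}
  C via C→a: +{a}
  C via C→b B: +{b}
  S via S→C b b: +{a,b,c}
  FIRST(S)={a,b,c}  FIRST(A)={c}  FIRST(B)={c}  FIRST(C)={a,b,c}
round 2: (stable)
  FIRST(S)={a,b,c}  FIRST(A)={c}  FIRST(B)={c}  FIRST(C)={a,b,c}

FOLLOW iteration:
seed FOLLOW(S) with $
[1]
  C→A S B: FOLLOW(A) ⊇ FIRST(S) = {a,b,c}; new: +{a,b,c}
  C→A S B: FOLLOW(S) ⊇ FIRST(B) = {c}; new: +{c}
  S→C b b: FOLLOW(C) ⊇ FIRST(b) = {b}; new: +{b}
  FOLLOW[S]={$,c}  FOLLOW[A]={a,b,c}  FOLLOW[B]={}  FOLLOW[C]={b}
[2]
  C→A S B: FOLLOW(B) ⊇ FOLLOW(C) ⊇ {b}; new: +{b}
  FOLLOW[S]={$,c}  FOLLOW[A]={a,b,c}  FOLLOW[B]={b}  FOLLOW[C]={b}
[3] done
  FOLLOW[S]={$,c}  FOLLOW[A]={a,b,c}  FOLLOW[B]={b}  FOLLOW[C]={b}

FOLLOW(S) = ["$", "c"]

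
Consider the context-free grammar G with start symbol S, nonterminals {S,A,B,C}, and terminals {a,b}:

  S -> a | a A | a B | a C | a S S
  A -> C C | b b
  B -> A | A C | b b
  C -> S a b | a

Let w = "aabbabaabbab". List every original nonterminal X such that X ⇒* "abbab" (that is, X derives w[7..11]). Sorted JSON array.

CNF form of G:
  S -> T1 A | T1 B | T1 C | T1 X3 | a
  A -> C C | T0 T0
  B -> A C | C C | T0 T0
  C -> S X2 | a
  T0 -> b
  T1 -> a
  X2 -> T1 T0
  X3 -> S S

Fill CYK table bottom-up, restricted to cells inside w[7..11]:
  [7..7]={C,S,T1}  "a"  orig:{C,S}
  [8..8]={T0}  "b"  orig:{}
  [9..9]={T0}  "b"  orig:{}
  [10..10]={C,S,T1}  "a"  orig:{C,S}
  [11..11]={T0}  "b"  orig:{}
  [7..8]={X2}  "ab"  orig:{}
  [8..9]={A,B}  "bb"
  [9..10]=∅  "ba"
  [10..11]={X2}  "ab"  orig:{}
  [7..9]={S}  "abb"
  [8..10]={B}  "bba"
  [9..11]=∅  "bab"
  [7..10]={S,X3}  "abba"  orig:{S}
  [8..11]=∅  "bbab"
  [7..11]={C}  "abbab"

Original NTs in T[7,11] deriving "abbab": ["C"]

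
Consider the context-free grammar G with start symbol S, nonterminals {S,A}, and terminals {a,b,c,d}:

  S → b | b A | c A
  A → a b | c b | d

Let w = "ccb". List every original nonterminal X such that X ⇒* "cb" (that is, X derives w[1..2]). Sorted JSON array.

CNF form of G:
  S -> T1 A | T2 A | b
  A -> T0 T1 | T2 T1 | d
  T0 -> a
  T1 -> b
  T2 -> c

Fill CYK table bottom-up (cells [i..j] with 1 ≤ i ≤ j ≤ 2 only):
  T[1,1] 'c' = {T2}  orig:{}
  T[2,2] 'b' = {S,T1}  orig:{S}
  T[1,2] 'cb' = {A}

Original NTs in T[1,2] deriving "cb": ["A"]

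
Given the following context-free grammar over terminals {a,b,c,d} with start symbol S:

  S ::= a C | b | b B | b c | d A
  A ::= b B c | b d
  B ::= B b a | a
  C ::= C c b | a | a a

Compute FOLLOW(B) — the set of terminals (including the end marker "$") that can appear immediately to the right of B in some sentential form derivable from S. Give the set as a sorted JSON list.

Compute FIRST by fixpoint:
[1]
  A via A→b B c: +{b}
  B via B→a: +{a}
  C via C→a: +{a}
  S via S→a C: +{a}
  S via S→b: +{b}
  S via S→d A: +{d}
  FIRST[S]={a,b,d}  FIRST[A]={b}  FIRST[B]={a}  FIRST[C]={a}
[2] — fixpoint
  FIRST[S]={a,b,d}  FIRST[A]={b}  FIRST[B]={a}  FIRST[C]={a}

FOLLOW sets:
initialize: $ ∈ FOLLOW(S)
[1]
  A→b B c: FOLLOW(B) ⊇ FIRST(c) = {c}; new: +{c}
  B→B b a: FOLLOW(B) ⊇ FIRST(b) = {b}; new: +{b}
  C→C c b: FOLLOW(C) ⊇ FIRST(c) = {c}; new: +{c}
  S→a C: FOLLOW(C) ⊇ FOLLOW(S) ⊇ {$}; new: +{$}
  S→b B: FOLLOW(B) ⊇ FOLLOW(S) ⊇ {$}; new: +{$}
  S→d A: FOLLOW(A) ⊇ FOLLOW(S) ⊇ {$}; new: +{$}
  FOLLOW[S]={$}  FOLLOW[A]={$}  FOLLOW[B]={$,b,c}  FOLLOW[C]={$,c}
[2] — fixpoint
  FOLLOW[S]={$}  FOLLOW[A]={$}  FOLLOW[B]={$,b,c}  FOLLOW[C]={$,c}

FOLLOW(B) = ["$", "b", "c"]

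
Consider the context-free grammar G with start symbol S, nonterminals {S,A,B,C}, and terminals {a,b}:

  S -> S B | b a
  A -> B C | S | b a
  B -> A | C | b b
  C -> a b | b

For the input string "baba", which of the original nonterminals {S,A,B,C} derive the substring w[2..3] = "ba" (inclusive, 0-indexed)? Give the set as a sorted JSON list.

CNF form of G:
  S -> S B | T0 T1
  A -> B C | S B | T0 T1
  B -> B C | S B | T0 T0 | T0 T1 | T1 T0 | b
  C -> T1 T0 | b
  T0 -> b
  T1 -> a

CYK table (by increasing span), restricted to cells inside w[2..3]:
  T[2,2] 'b' = {B,C,T0}  orig:{B,C}
  T[3,3] 'a' = {T1}  orig:{}
  T[2,3] 'ba' = {A,B,S}

Original NTs in T[2,3] deriving "ba": ["A", "B", "S"]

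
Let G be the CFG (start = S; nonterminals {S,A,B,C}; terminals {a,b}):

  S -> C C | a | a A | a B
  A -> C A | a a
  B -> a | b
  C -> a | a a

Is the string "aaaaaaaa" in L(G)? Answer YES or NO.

CNF form of G:
  S -> C C | T0 A | T0 B | a
  A -> C A | T0 T0
  B -> a | b
  C -> T0 T0 | a
  T0 -> a

Fill CYK table bottom-up:
  [0..0]={B,C,S,T0}  "a"  orig:{B,C,S}
  [1..1]={B,C,S,T0}  "a"  orig:{B,C,S}
  [2..2]={B,C,S,T0}  "a"  orig:{B,C,S}
  [3..3]={B,C,S,T0}  "a"  orig:{B,C,S}
  [4..4]={B,C,S,T0}  "a"  orig:{B,C,S}
  [5..5]={B,C,S,T0}  "a"  orig:{B,C,S}
  [6..6]={B,C,S,T0}  "a"  orig:{B,C,S}
  [7..7]={B,C,S,T0}  "a"  orig:{B,C,S}
  [0..1]={A,C,S}  "aa"
  [1..2]={A,C,S}  "aa"
  [2..3]={A,C,S}  "aa"
  [3..4]={A,C,S}  "aa"
  [4..5]={A,C,S}  "aa"
  [5..6]={A,C,S}  "aa"
  [6..7]={A,C,S}  "aa"
  [0..2]={A,S}  "aaa"
  [1..3]={A,S}  "aaa"
  [2..4]={A,S}  "aaa"
  [3..5]={A,S}  "aaa"
  [4..6]={A,S}  "aaa"
  [5..7]={A,S}  "aaa"
  [0..3]={A,S}  "aaaa"
  [1..4]={A,S}  "aaaa"
  [2..5]={A,S}  "aaaa"
  [3..6]={A,S}  "aaaa"
  [4..7]={A,S}  "aaaa"
  [0..4]={A,S}  "aaaaa"
  [1..5]={A,S}  "aaaaa"
  [2..6]={A,S}  "aaaaa"
  [3..7]={A,S}  "aaaaa"
  [0..5]={A,S}  "aaaaaa"
  [1..6]={A,S}  "aaaaaa"
  [2..7]={A,S}  "aaaaaa"
  [0..6]={A,S}  "aaaaaaa"
  [1..7]={A,S}  "aaaaaaa"
  [0..7]={A,S}  "aaaaaaaa"

S ∈ T[0,7] ⇒ YES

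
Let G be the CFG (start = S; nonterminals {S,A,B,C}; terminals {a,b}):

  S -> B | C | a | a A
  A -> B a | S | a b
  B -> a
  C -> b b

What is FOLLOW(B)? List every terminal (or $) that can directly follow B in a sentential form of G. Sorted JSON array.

FIRST sets, iterate to fixpoint:
iter 1:
  A via A→a b: +{a}
  B via B→a: +{a}
  C via C→b b: +{b}
  S via S→B: +{a}
  S via S→C: +{b}
  FIRST[S]={a,b}  FIRST[A]={a}  FIRST[B]={a}  FIRST[C]={b}
iter 2:
  A via A→S: +{b}
  FIRST[S]={a,b}  FIRST[A]={a,b}  FIRST[B]={a}  FIRST[C]={b}
iter 3: done
  FIRST[S]={a,b}  FIRST[A]={a,b}  FIRST[B]={a}  FIRST[C]={b}

FOLLOW iteration:
FOLLOW(S) := {$}
iter 1:
  A→B a: FOLLOW(B) ⊇ FIRST(a) = {a}; new: +{a}
  S→B: FOLLOW(B) ⊇ FOLLOW(S) ⊇ {$}; new: +{$}
  S→C: FOLLOW(C) ⊇ FOLLOW(S) ⊇ {$}; new: +{$}
  S→a A: FOLLOW(A) ⊇ FOLLOW(S) ⊇ {$}; new: +{$}
  FOLLOW(S)={$}  FOLLOW(A)={$}  FOLLOW(B)={$,a}  FOLLOW(C)={$}
iter 2: (no change)
  FOLLOW(S)={$}  FOLLOW(A)={$}  FOLLOW(B)={$,a}  FOLLOW(C)={$}

FOLLOW(B) = ["$", "a"]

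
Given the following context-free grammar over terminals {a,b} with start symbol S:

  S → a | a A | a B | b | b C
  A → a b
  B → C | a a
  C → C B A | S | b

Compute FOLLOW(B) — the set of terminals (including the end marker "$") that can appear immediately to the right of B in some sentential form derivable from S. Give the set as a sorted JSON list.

FIRST sets, iterate to fixpoint:
round 1:
  A via A→a b: +{a}
  B via B→a a: +{a}
  C via C→b: +{b}
  S via S→a: +{a}
  S via S→b: +{b}
  FIRST(S)={a,b}  FIRST(A)={a}  FIRST(B)={a}  FIRST(C)={b}
round 2:
  B via B→C: +{b}
  C via C→S: +{a}
  FIRST(S)={a,b}  FIRST(A)={a}  FIRST(B)={a,b}  FIRST(C)={a,b}
round 3: done
  FIRST(S)={a,b}  FIRST(A)={a}  FIRST(B)={a,b}  FIRST(C)={a,b}

FOLLOW iteration:
seed FOLLOW(S) with $
iter 1:
  C→C B A: FOLLOW(C) ⊇ FIRST(B) = {a,b}; new: +{a,b}
  C→C B A: FOLLOW(B) ⊇ FIRST(A) = {a}; new: +{a}
  C→C B A: FOLLOW(A) ⊇ FOLLOW(C) ⊇ {a,b}; new: +{a,b}
  C→S: FOLLOW(S) ⊇ FOLLOW(C) ⊇ {a,b}; new: +{a,b}
  S→a A: FOLLOW(A) ⊇ FOLLOW(S) ⊇ {$,a,b}; new: +{$}
  S→a B: FOLLOW(B) ⊇ FOLLOW(S) ⊇ {$,a,b}; new: +{$,b}
  S→b C: FOLLOW(C) ⊇ FOLLOW(S) ⊇ {$,a,b}; new: +{$}
  S: {$,a,b}  A: {$,a,b}  B: {$,a,b}  C: {$,a,b}
iter 2: (no change)
  S: {$,a,b}  A: {$,a,b}  B: {$,a,b}  C: {$,a,b}

FOLLOW(B) = ["$", "a", "b"]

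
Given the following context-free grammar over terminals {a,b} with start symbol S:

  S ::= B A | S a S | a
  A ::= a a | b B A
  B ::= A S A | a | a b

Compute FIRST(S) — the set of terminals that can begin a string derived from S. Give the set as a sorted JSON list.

FIRST sets, iterate to fixpoint:
round 1:
  A via A→a a: +{a}
  A via A→b B A: +{b}
  B via B→A S A: +{a,b}
  S via S→B A: +{a,b}
  FIRST[S]={a,b}  FIRST[A]={a,b}  FIRST[B]={a,b}
round 2: (stable)
  FIRST[S]={a,b}  FIRST[A]={a,b}  FIRST[B]={a,b}

FIRST(S) = ["a", "b"]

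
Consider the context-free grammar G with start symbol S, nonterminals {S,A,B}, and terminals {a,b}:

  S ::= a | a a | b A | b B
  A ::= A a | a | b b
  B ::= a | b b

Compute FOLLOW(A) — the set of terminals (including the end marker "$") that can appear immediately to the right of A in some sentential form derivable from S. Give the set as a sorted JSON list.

FIRST sets, iterate to fixpoint:
pass 1:
  A via A→a: +{a}
  A via A→b b: +{b}
  B via B→a: +{a}
  B via B→b b: +{b}
  S via S→a: +{a}
  S via S→b A: +{b}
  S: {a,b}  A: {a,b}  B: {a,b}
pass 2: (no change)
  S: {a,b}  A: {a,b}  B: {a,b}

Compute FOLLOW by fixpoint:
seed FOLLOW(S) with $
round 1:
  A→A a: FOLLOW(A) ⊇ FIRST(a) = {a}; new: +{a}
  S→b A: FOLLOW(A) ⊇ FOLLOW(S) ⊇ {$}; new: +{$}
  S→b B: FOLLOW(B) ⊇ FOLLOW(S) ⊇ {$}; new: +{$}
  FOLLOW(S)={$}  FOLLOW(A)={$,a}  FOLLOW(B)={$}
round 2: — fixpoint
  FOLLOW(S)={$}  FOLLOW(A)={$,a}  FOLLOW(B)={$}

FOLLOW(A) = ["$", "a"]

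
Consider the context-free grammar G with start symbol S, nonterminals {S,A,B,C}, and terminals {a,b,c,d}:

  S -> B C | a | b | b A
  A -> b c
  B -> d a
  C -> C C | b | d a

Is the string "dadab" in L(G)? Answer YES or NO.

Convert to CNF:
  S -> B C | T0 A | a | b
  A -> T0 T1
  B -> T2 T3
  C -> C C | T2 T3 | b
  T0 -> b
  T1 -> c
  T2 -> d
  T3 -> a

CYK fill:
  cell(0,0) d: {T2}  orig:{}
  cell(1,1) a: {S,T3}  orig:{S}
  cell(2,2) d: {T2}  orig:{}
  cell(3,3) a: {S,T3}  orig:{S}
  cell(4,4) b: {C,S,T0}  orig:{C,S}
  cell(0,1) da: {B,C}
  cell(1,2) ad: ∅
  cell(2,3) da: {B,C}
  cell(3,4) ab: ∅
  cell(0,2) dad: ∅
  cell(1,3) ada: ∅
  cell(2,4) dab: {C,S}
  cell(0,3) dada: {C,S}
  cell(1,4) adab: ∅
  cell(0,4) dadab: {C,S}

S ∈ T[0,4] ⇒ YES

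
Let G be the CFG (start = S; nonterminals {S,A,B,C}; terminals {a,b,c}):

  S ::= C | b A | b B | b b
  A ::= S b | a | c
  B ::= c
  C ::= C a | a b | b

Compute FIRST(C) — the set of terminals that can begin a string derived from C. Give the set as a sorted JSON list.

Compute FIRST by fixpoint:
pass 1:
  A via A→a: +{a}
  A via A→c: +{c}
  B via B→c: +{c}
  C via C→a b: +{a}
  C via C→b: +{b}
  S via S→C: +{a,b}
  S: {a,b}  A: {a,c}  B: {c}  C: {a,b}
pass 2:
  A via A→S b: +{b}
  S: {a,b}  A: {a,b,c}  B: {c}  C: {a,b}
pass 3: (stable)
  S: {a,b}  A: {a,b,c}  B: {c}  C: {a,b}

FIRST(C) = ["a", "b"]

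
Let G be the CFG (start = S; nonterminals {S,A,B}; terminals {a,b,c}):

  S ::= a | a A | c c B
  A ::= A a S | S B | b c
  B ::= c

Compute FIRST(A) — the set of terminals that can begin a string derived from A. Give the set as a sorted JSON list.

Compute FIRST by fixpoint:
round 1:
  A via A→b c: +{b}
  B via B→c: +{c}
  S via S→a: +{a}
  S via S→c c B: +{c}
  FIRST(S)={a,c}  FIRST(A)={b}  FIRST(B)={c}
round 2:
  A via A→S B: +{a,c}
  FIRST(S)={a,c}  FIRST(A)={a,b,c}  FIRST(B)={c}
round 3: done
  FIRST(S)={a,c}  FIRST(A)={a,b,c}  FIRST(B)={c}

FIRST(A) = ["a", "b", "c"]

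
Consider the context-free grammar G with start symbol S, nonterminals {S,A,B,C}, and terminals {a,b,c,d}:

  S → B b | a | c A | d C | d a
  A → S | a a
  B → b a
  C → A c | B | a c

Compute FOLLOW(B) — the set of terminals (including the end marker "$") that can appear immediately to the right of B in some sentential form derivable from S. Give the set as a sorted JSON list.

FIRST iteration:
round 1:
  A via A→a a: +{a}
  B via B→b a: +{b}
  C via C→A c: +{a}
  C via C→B: +{b}
  S via S→B b: +{b}
  S via S→a: +{a}
  S via S→c A: +{c}
  S via S→d C: +{d}
  FIRST[S]={a,b,c,d}  FIRST[A]={a}  FIRST[B]={b}  FIRST[C]={a,b}
round 2:
  A via A→S: +{b,c,d}
  C via C→A c: +{c,d}
  FIRST[S]={a,b,c,d}  FIRST[A]={a,b,c,d}  FIRST[B]={b}  FIRST[C]={a,b,c,d}
round 3: — fixpoint
  FIRST[S]={a,b,c,d}  FIRST[A]={a,b,c,d}  FIRST[B]={b}  FIRST[C]={a,b,c,d}

Compute FOLLOW by fixpoint:
initialize: $ ∈ FOLLOW(S)
pass 1:
  C→A c: FOLLOW(A) ⊇ FIRST(c) = {c}; new: +{c}
  S→B b: FOLLOW(B) ⊇ FIRST(b) = {b}; new: +{b}
  S→c A: FOLLOW(A) ⊇ FOLLOW(S) ⊇ {$}; new: +{$}
  S→d C: FOLLOW(C) ⊇ FOLLOW(S) ⊇ {$}; new: +{$}
  FOLLOW(S)={$}  FOLLOW(A)={$,c}  FOLLOW(B)={b}  FOLLOW(C)={$}
pass 2:
  A→S: FOLLOW(S) ⊇ FOLLOW(A) ⊇ {$,c}; new: +{c}
  C→B: FOLLOW(B) ⊇ FOLLOW(C) ⊇ {$}; new: +{$}
  S→d C: FOLLOW(C) ⊇ FOLLOW(S) ⊇ {$,c}; new: +{c}
  FOLLOW(S)={$,c}  FOLLOW(A)={$,c}  FOLLOW(B)={$,b}  FOLLOW(C)={$,c}
pass 3:
  C→B: FOLLOW(B) ⊇ FOLLOW(C) ⊇ {$,c}; new: +{c}
  FOLLOW(S)={$,c}  FOLLOW(A)={$,c}  FOLLOW(B)={$,b,c}  FOLLOW(C)={$,c}
pass 4: — fixpoint
  FOLLOW(S)={$,c}  FOLLOW(A)={$,c}  FOLLOW(B)={$,b,c}  FOLLOW(C)={$,c}

FOLLOW(B) = ["$", "b", "c"]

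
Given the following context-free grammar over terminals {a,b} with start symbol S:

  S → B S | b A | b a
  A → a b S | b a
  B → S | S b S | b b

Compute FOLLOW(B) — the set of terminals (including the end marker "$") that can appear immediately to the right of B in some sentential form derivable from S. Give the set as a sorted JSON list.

FIRST iteration:
round 1:
  A via A→a b S: +{a}
  A via A→b a: +{b}
  B via B→b b: +{b}
  S via S→B S: +{b}
  S: {b}  A: {a,b}  B: {b}
round 2: — fixpoint
  S: {b}  A: {a,b}  B: {b}

FOLLOW sets:
FOLLOW(S) := {$}
iter 1:
  B→S b S: FOLLOW(S) ⊇ FIRST(b) = {b}; new: +{b}
  S→B S: FOLLOW(B) ⊇ FIRST(S) = {b}; new: +{b}
  S→b A: FOLLOW(A) ⊇ FOLLOW(S) ⊇ {$,b}; new: +{$,b}
  S: {$,b}  A: {$,b}  B: {b}
iter 2: done
  S: {$,b}  A: {$,b}  B: {b}

FOLLOW(B) = ["b"]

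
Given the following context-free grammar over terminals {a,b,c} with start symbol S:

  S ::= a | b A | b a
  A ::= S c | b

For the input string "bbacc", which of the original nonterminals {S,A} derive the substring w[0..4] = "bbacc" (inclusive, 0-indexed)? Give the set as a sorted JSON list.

Convert to CNF:
  S -> T1 A | T1 T2 | a
  A -> S T0 | b
  T0 -> c
  T1 -> b
  T2 -> a

Fill CYK table bottom-up (cells [i..j] with 0 ≤ i ≤ j ≤ 4 only):
  [0..0]={A,T1}  "b"  orig:{A}
  [1..1]={A,T1}  "b"  orig:{A}
  [2..2]={S,T2}  "a"  orig:{S}
  [3..3]={T0}  "c"  orig:{}
  [4..4]={T0}  "c"  orig:{}
  [0..1]={S}  "bb"
  [1..2]={S}  "ba"
  [2..3]={A}  "ac"
  [3..4]=∅  "cc"
  [0..2]=∅  "bba"
  [1..3]={A,S}  "bac"
  [2..4]=∅  "acc"
  [0..3]={S}  "bbac"
  [1..4]={A}  "bacc"
  [0..4]={A,S}  "bbacc"

Original NTs in T[0,4] deriving "bbacc": ["A", "S"]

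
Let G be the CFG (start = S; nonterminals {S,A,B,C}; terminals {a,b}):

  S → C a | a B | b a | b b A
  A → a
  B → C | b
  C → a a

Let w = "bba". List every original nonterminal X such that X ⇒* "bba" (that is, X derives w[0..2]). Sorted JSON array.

Convert to CNF:
  S -> C T0 | T0 B | T1 T0 | T1 X2
  A -> a
  B -> T0 T0 | b
  C -> T0 T0
  T0 -> a
  T1 -> b
  X2 -> T1 A

Fill CYK table bottom-up — only the sub-triangle for w[0..2]:
  cell(0,0) b: {B,T1}  orig:{B}
  cell(1,1) b: {B,T1}  orig:{B}
  cell(2,2) a: {A,T0}  orig:{A}
  cell(0,1) bb: ∅
  cell(1,2) ba: {S,X2}  orig:{S}
  cell(0,2) bba: {S}

Original NTs in T[0,2] deriving "bba": ["S"]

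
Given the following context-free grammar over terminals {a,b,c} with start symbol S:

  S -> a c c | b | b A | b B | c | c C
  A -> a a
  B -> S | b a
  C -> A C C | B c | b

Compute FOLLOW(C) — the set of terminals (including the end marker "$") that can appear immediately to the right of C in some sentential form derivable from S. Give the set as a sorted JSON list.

FIRST sets, iterate to fixpoint:
iter 1:
  A via A→a a: +{a}
  B via B→b a: +{b}
  C via C→A C C: +{a}
  C via C→B c: +{b}
  S via S→a c c: +{a}
  S via S→b: +{b}
  S via S→c: +{c}
  FIRST(S)={a,b,c}  FIRST(A)={a}  FIRST(B)={b}  FIRST(C)={a,b}
iter 2:
  B via B→S: +{a,c}
  C via C→B c: +{c}
  FIRST(S)={a,b,c}  FIRST(A)={a}  FIRST(B)={a,b,c}  FIRST(C)={a,b,c}
iter 3: — fixpoint
  FIRST(S)={a,b,c}  FIRST(A)={a}  FIRST(B)={a,b,c}  FIRST(C)={a,b,c}

Compute FOLLOW by fixpoint:
FOLLOW(S) := {$}
[1]
  C→A C C: FOLLOW(A) ⊇ FIRST(C) = {a,b,c}; new: +{a,b,c}
  C→A C C: FOLLOW(C) ⊇ FIRST(C) = {a,b,c}; new: +{a,b,c}
  C→B c: FOLLOW(B) ⊇ FIRST(c) = {c}; new: +{c}
  S→b A: FOLLOW(A) ⊇ FOLLOW(S) ⊇ {$}; new: +{$}
  S→b B: FOLLOW(B) ⊇ FOLLOW(S) ⊇ {$}; new: +{$}
  S→c C: FOLLOW(C) ⊇ FOLLOW(S) ⊇ {$}; new: +{$}
  S: {$}  A: {$,a,b,c}  B: {$,c}  C: {$,a,b,c}
[2]
  B→S: FOLLOW(S) ⊇ FOLLOW(B) ⊇ {$,c}; new: +{c}
  S: {$,c}  A: {$,a,b,c}  B: {$,c}  C: {$,a,b,c}
[3] done
  S: {$,c}  A: {$,a,b,c}  B: {$,c}  C: {$,a,b,c}

FOLLOW(C) = ["$", "a", "b", "c"]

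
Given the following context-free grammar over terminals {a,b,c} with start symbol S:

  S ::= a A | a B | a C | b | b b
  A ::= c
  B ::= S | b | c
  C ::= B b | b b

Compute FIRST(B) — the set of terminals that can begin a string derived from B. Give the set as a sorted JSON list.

FIRST sets, iterate to fixpoint:
iter 1:
  A via A→c: +{c}
  B via B→b: +{b}
  B via B→c: +{c}
  C via C→B b: +{b,c}
  S via S→a A: +{a}
  S via S→b: +{b}
  FIRST(S)={a,b}  FIRST(A)={c}  FIRST(B)={b,c}  FIRST(C)={b,c}
iter 2:
  B via B→S: +{a}
  C via C→B b: +{a}
  FIRST(S)={a,b}  FIRST(A)={c}  FIRST(B)={a,b,c}  FIRST(C)={a,b,c}
iter 3: (no change)
  FIRST(S)={a,b}  FIRST(A)={c}  FIRST(B)={a,b,c}  FIRST(C)={a,b,c}

FIRST(B) = ["a", "b", "c"]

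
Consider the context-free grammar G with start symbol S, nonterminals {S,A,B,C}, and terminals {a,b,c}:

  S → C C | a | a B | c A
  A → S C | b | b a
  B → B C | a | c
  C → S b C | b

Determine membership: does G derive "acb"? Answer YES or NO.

CNF form of G:
  S -> C C | T1 B | T2 A | a
  A -> S C | T0 T1 | b
  B -> B C | a | c
  C -> S X3 | b
  T0 -> b
  T1 -> a
  T2 -> c
  X3 -> T0 C

Fill CYK table bottom-up:
  [0..0]={B,S,T1}  "a"  orig:{B,S}
  [1..1]={B,T2}  "c"  orig:{B}
  [2..2]={A,C,T0}  "b"  orig:{A,C}
  [0..1]={S}  "ac"
  [1..2]={B,S}  "cb"
  [0..2]={A,S}  "acb"

S ∈ T[0,2] ⇒ YES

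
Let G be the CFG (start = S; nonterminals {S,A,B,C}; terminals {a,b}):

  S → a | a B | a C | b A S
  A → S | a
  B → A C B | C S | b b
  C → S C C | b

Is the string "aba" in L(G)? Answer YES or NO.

Convert to CNF:
  S -> T0 B | T0 C | T1 X5 | a
  A -> T0 B | T0 C | T1 X2 | a
  B -> A X3 | C S | T1 T1
  C -> S X4 | b
  T0 -> a
  T1 -> b
  X2 -> A S
  X3 -> C B
  X4 -> C C
  X5 -> A S

CYK table (by increasing span):
  T[0,0] 'a' = {A,S,T0}  orig:{A,S}
  T[1,1] 'b' = {C,T1}  orig:{C}
  T[2,2] 'a' = {A,S,T0}  orig:{A,S}
  T[0,1] 'ab' = {A,S}
  T[1,2] 'ba' = {B}
  T[0,2] 'aba' = {A,S,X2,X5}  orig:{A,S}

S ∈ T[0,2] ⇒ YES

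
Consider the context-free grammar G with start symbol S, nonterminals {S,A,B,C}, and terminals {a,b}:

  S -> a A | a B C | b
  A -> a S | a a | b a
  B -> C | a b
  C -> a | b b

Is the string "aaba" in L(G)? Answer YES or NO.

CNF form of G:
  S -> T0 A | T0 X2 | b
  A -> T0 S | T0 T0 | T1 T0
  B -> T0 T1 | T1 T1 | a
  C -> T1 T1 | a
  T0 -> a
  T1 -> b
  X2 -> B C

Fill CYK table bottom-up:
  [0..0]={B,C,T0}  "a"  orig:{B,C}
  [1..1]={B,C,T0}  "a"  orig:{B,C}
  [2..2]={S,T1}  "b"  orig:{S}
  [3..3]={B,C,T0}  "a"  orig:{B,C}
  [0..1]={A,X2}  "aa"  orig:{A}
  [1..2]={A,B}  "ab"
  [2..3]={A}  "ba"
  [0..2]={S}  "aab"
  [1..3]={S,X2}  "aba"  orig:{S}
  [0..3]={A,S}  "aaba"

S ∈ T[0,3] ⇒ YES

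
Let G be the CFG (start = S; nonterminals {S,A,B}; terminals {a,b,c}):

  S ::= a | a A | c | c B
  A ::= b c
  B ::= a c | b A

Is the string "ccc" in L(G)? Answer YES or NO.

CNF form of G:
  S -> T1 B | T2 A | a | c
  A -> T0 T1
  B -> T0 A | T2 T1
  T0 -> b
  T1 -> c
  T2 -> a

CYK table (by increasing span):
  T[0,0] 'c' = {S,T1}  orig:{S}
  T[1,1] 'c' = {S,T1}  orig:{S}
  T[2,2] 'c' = {S,T1}  orig:{S}
  T[0,1] 'cc' = ∅
  T[1,2] 'cc' = ∅
  T[0,2] 'ccc' = ∅

S ∉ T[0,2] ⇒ NO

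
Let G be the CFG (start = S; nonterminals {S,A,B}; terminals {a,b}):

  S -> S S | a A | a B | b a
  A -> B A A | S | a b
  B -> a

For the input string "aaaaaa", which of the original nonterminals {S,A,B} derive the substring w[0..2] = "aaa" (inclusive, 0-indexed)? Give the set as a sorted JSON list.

CNF form of G:
  S -> S S | T0 A | T0 B | T1 T0
  A -> B X2 | S S | T0 A | T0 B | T0 T1 | T1 T0
  B -> a
  T0 -> a
  T1 -> b
  X2 -> A A

CYK fill, restricted to cells inside w[0..2]:
  T[0,0] 'a' = {B,T0}  orig:{B}
  T[1,1] 'a' = {B,T0}  orig:{B}
  T[2,2] 'a' = {B,T0}  orig:{B}
  T[0,1] 'aa' = {A,S}
  T[1,2] 'aa' = {A,S}
  T[0,2] 'aaa' = {A,S}

Original NTs in T[0,2] deriving "aaa": ["A", "S"]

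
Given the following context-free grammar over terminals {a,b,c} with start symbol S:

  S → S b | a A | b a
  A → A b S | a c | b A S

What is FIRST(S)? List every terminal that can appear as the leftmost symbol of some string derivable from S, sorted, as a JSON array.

FIRST iteration:
[1]
  A via A→a c: +{a}
  A via A→b A S: +{b}
  S via S→a A: +{a}
  S via S→b a: +{b}
  FIRST[S]={a,b}  FIRST[A]={a,b}
[2] (stable)
  FIRST[S]={a,b}  FIRST[A]={a,b}

FIRST(S) = ["a", "b"]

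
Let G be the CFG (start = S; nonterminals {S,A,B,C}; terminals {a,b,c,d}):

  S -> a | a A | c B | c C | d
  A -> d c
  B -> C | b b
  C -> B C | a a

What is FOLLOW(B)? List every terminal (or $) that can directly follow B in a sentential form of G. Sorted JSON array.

FIRST iteration:
[1]
  A via A→d c: +{d}
  B via B→b b: +{b}
  C via C→B C: +{b}
  C via C→a a: +{a}
  S via S→a: +{a}
  S via S→c B: +{c}
  S via S→d: +{d}
  FIRST(S)={a,c,d}  FIRST(A)={d}  FIRST(B)={b}  FIRST(C)={a,b}
[2]
  B via B→C: +{a}
  FIRST(S)={a,c,d}  FIRST(A)={d}  FIRST(B)={a,b}  FIRST(C)={a,b}
[3] done
  FIRST(S)={a,c,d}  FIRST(A)={d}  FIRST(B)={a,b}  FIRST(C)={a,b}

FOLLOW iteration:
seed FOLLOW(S) with $
pass 1:
  C→B C: FOLLOW(B) ⊇ FIRST(C) = {a,b}; new: +{a,b}
  S→a A: FOLLOW(A) ⊇ FOLLOW(S) ⊇ {$}; new: +{$}
  S→c B: FOLLOW(B) ⊇ FOLLOW(S) ⊇ {$}; new: +{$}
  S→c C: FOLLOW(C) ⊇ FOLLOW(S) ⊇ {$}; new: +{$}
  FOLLOW[S]={$}  FOLLOW[A]={$}  FOLLOW[B]={$,a,b}  FOLLOW[C]={$}
pass 2:
  B→C: FOLLOW(C) ⊇ FOLLOW(B) ⊇ {$,a,b}; new: +{a,b}
  FOLLOW[S]={$}  FOLLOW[A]={$}  FOLLOW[B]={$,a,b}  FOLLOW[C]={$,a,b}
pass 3: (stable)
  FOLLOW[S]={$}  FOLLOW[A]={$}  FOLLOW[B]={$,a,b}  FOLLOW[C]={$,a,b}

FOLLOW(B) = ["$", "a", "b"]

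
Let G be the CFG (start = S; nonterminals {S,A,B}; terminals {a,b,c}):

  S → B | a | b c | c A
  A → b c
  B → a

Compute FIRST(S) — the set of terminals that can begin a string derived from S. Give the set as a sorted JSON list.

Compute FIRST by fixpoint:
round 1:
  A via A→b c: +{b}
  B via B→a: +{a}
  S via S→B: +{a}
  S via S→b c: +{b}
  S via S→c A: +{c}
  FIRST[S]={a,b,c}  FIRST[A]={b}  FIRST[B]={a}
round 2: — fixpoint
  FIRST[S]={a,b,c}  FIRST[A]={b}  FIRST[B]={a}

FIRST(S) = ["a", "b", "c"]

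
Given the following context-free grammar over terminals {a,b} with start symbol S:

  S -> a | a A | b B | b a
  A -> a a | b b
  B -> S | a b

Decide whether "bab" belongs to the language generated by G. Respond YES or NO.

Convert to CNF:
  S -> T0 A | T1 B | T1 T0 | a
  A -> T0 T0 | T1 T1
  B -> T0 A | T0 T1 | T1 B | T1 T0 | a
  T0 -> a
  T1 -> b

CYK table (by increasing span):
  T[0,0] 'b' = {T1}  orig:{}
  T[1,1] 'a' = {B,S,T0}  orig:{B,S}
  T[2,2] 'b' = {T1}  orig:{}
  T[0,1] 'ba' = {B,S}
  T[1,2] 'ab' = {B}
  T[0,2] 'bab' = {B,S}

S ∈ T[0,2] ⇒ YES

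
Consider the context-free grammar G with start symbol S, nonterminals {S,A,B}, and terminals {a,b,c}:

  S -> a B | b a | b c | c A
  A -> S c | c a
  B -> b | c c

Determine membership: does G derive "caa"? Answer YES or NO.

Convert to CNF:
  S -> T0 A | T1 B | T2 T0 | T2 T1
  A -> S T0 | T0 T1
  B -> T0 T0 | b
  T0 -> c
  T1 -> a
  T2 -> b

CYK table (by increasing span):
  T[0,0] 'c' = {T0}  orig:{}
  T[1,1] 'a' = {T1}  orig:{}
  T[2,2] 'a' = {T1}  orig:{}
  T[0,1] 'ca' = {A}
  T[1,2] 'aa' = ∅
  T[0,2] 'caa' = ∅

S ∉ T[0,2] ⇒ NO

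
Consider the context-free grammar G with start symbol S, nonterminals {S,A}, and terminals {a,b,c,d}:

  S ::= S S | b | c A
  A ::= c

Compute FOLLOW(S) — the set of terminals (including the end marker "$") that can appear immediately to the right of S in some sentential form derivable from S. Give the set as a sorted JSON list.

FIRST sets, iterate to fixpoint:
iter 1:
  A via A→c: +{c}
  S via S→b: +{b}
  S via S→c A: +{c}
  FIRST(S)={b,c}  FIRST(A)={c}
iter 2: (no change)
  FIRST(S)={b,c}  FIRST(A)={c}

Compute FOLLOW by fixpoint:
FOLLOW(S) := {$}
pass 1:
  S→S S: FOLLOW(S) ⊇ FIRST(S) = {b,c}; new: +{b,c}
  S→c A: FOLLOW(A) ⊇ FOLLOW(S) ⊇ {$,b,c}; new: +{$,b,c}
  S: {$,b,c}  A: {$,b,c}
pass 2: — fixpoint
  S: {$,b,c}  A: {$,b,c}

FOLLOW(S) = ["$", "b", "c"]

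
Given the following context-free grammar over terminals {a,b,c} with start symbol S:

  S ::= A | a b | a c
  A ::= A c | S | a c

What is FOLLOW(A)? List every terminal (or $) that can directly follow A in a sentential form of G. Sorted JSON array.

FIRST iteration:
iter 1:
  A via A→a c: +{a}
  S via S→A: +{a}
  S: {a}  A: {a}
iter 2: done
  S: {a}  A: {a}

FOLLOW sets:
initialize: $ ∈ FOLLOW(S)
round 1:
  A→A c: FOLLOW(A) ⊇ FIRST(c) = {c}; new: +{c}
  A→S: FOLLOW(S) ⊇ FOLLOW(A) ⊇ {c}; new: +{c}
  S→A: FOLLOW(A) ⊇ FOLLOW(S) ⊇ {$,c}; new: +{$}
  S: {$,c}  A: {$,c}
round 2: done
  S: {$,c}  A: {$,c}

FOLLOW(A) = ["$", "c"]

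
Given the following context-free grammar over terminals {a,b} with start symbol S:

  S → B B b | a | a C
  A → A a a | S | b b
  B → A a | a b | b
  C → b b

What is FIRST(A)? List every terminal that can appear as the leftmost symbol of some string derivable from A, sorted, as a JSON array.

FIRST sets, iterate to fixpoint:
[1]
  A via A→b b: +{b}
  B via B→A a: +{b}
  B via B→a b: +{a}
  C via C→b b: +{b}
  S via S→B B b: +{a,b}
  S: {a,b}  A: {b}  B: {a,b}  C: {b}
[2]
  A via A→S: +{a}
  S: {a,b}  A: {a,b}  B: {a,b}  C: {b}
[3] (no change)
  S: {a,b}  A: {a,b}  B: {a,b}  C: {b}

FIRST(A) = ["a", "b"]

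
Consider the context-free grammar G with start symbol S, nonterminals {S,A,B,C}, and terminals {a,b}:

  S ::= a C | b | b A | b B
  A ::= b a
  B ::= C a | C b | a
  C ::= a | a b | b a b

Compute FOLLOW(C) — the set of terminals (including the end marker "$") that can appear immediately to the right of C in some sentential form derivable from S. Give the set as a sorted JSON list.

FIRST iteration:
[1]
  A via A→b a: +{b}
  B via B→a: +{a}
  C via C→a: +{a}
  C via C→b a b: +{b}
  S via S→a C: +{a}
  S via S→b: +{b}
  S: {a,b}  A: {b}  B: {a}  C: {a,b}
[2]
  B via B→C a: +{b}
  S: {a,b}  A: {b}  B: {a,b}  C: {a,b}
[3] done
  S: {a,b}  A: {b}  B: {a,b}  C: {a,b}

FOLLOW sets:
FOLLOW(S) := {$}
round 1:
  B→C a: FOLLOW(C) ⊇ FIRST(a) = {a}; new: +{a}
  B→C b: FOLLOW(C) ⊇ FIRST(b) = {b}; new: +{b}
  S→a C: FOLLOW(C) ⊇ FOLLOW(S) ⊇ {$}; new: +{$}
  S→b A: FOLLOW(A) ⊇ FOLLOW(S) ⊇ {$}; new: +{$}
  S→b B: FOLLOW(B) ⊇ FOLLOW(S) ⊇ {$}; new: +{$}
  S: {$}  A: {$}  B: {$}  C: {$,a,b}
round 2: done
  S: {$}  A: {$}  B: {$}  C: {$,a,b}

FOLLOW(C) = ["$", "a", "b"]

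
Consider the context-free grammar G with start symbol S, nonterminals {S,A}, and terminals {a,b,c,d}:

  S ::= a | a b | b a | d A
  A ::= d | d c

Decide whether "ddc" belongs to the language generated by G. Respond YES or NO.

Convert to CNF:
  S -> T0 A | T2 T3 | T3 T2 | a
  A -> T0 T1 | d
  T0 -> d
  T1 -> c
  T2 -> a
  T3 -> b

Fill CYK table bottom-up:
  T[0,0] 'd' = {A,T0}  orig:{A}
  T[1,1] 'd' = {A,T0}  orig:{A}
  T[2,2] 'c' = {T1}  orig:{}
  T[0,1] 'dd' = {S}
  T[1,2] 'dc' = {A}
  T[0,2] 'ddc' = {S}

S ∈ T[0,2] ⇒ YES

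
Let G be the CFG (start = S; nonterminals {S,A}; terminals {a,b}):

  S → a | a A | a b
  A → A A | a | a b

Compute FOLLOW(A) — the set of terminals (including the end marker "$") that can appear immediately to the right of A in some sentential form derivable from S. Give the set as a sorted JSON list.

Compute FIRST by fixpoint:
iter 1:
  A via A→a: +{a}
  S via S→a: +{a}
  FIRST(S)={a}  FIRST(A)={a}
iter 2: (no change)
  FIRST(S)={a}  FIRST(A)={a}

Compute FOLLOW by fixpoint:
seed FOLLOW(S) with $
iter 1:
  A→A A: FOLLOW(A) ⊇ FIRST(A) = {a}; new: +{a}
  S→a A: FOLLOW(A) ⊇ FOLLOW(S) ⊇ {$}; new: +{$}
  FOLLOW(S)={$}  FOLLOW(A)={$,a}
iter 2: done
  FOLLOW(S)={$}  FOLLOW(A)={$,a}

FOLLOW(A) = ["$", "a"]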